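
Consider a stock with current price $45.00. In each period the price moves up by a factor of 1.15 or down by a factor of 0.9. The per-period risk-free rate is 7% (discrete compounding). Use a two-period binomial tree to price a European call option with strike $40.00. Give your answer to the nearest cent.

Risk-neutral probability p = (1 + 0.07 − 0.9)/(1.15 − 0.9) = 0.1700/0.2500 = 0.6800
Terminal stock prices: S_uu = 59.51, S_ud = 46.57, S_dd = 36.45
Terminal payoffs (S − K): max(19.51, 0) = 19.51, max(6.575, 0) = 6.575, max(-3.55, 0) = 0
Node u (S = 51.75): V_u = 1/1.07·[0.6800·19.5125 + 0.3200·6.5750] = 14.3668
Node d (S = 40.5): V_d = 1/1.07·[0.6800·6.5750 + 0.3200·0.0000] = 4.1785
Node 0 (S = 45): V_0 = 1/1.07·[0.6800·14.3668 + 0.3200·4.1785] = 10.3800

$10.38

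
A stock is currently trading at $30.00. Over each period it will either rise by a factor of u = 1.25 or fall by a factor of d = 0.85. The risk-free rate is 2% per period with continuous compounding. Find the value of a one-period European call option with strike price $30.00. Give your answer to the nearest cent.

Risk-neutral probability p = (e^0.02 − 0.85)/(1.25 − 0.85) = 0.1702/0.4000 = 0.4255
Terminal stock prices: S_u = 37.5, S_d = 25.5
Terminal payoffs (S − K): max(7.5, 0) = 7.5, max(-4.5, 0) = 0
Node 0 (S = 30): V_0 = e^(−0.02)·[0.4255·7.5000 + 0.5745·0.0000] = 3.1281

$3.13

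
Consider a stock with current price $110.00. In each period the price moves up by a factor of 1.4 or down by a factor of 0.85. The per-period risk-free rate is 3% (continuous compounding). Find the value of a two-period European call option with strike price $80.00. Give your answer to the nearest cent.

$34.88

Risk-neutral probability p = (e^0.03 − 0.85)/(1.4 − 0.85) = 0.1805/0.5500 = 0.3281
Terminal stock prices: S_uu = 215.6, S_ud = 130.9, S_dd = 79.47
Terminal payoffs (S − K): max(135.6, 0) = 135.6, max(50.9, 0) = 50.9, max(-0.525, 0) = 0
Node u (S = 154): V_u = e^(−0.03)·[0.3281·135.6000 + 0.6719·50.9000] = 76.3644
Node d (S = 93.5): V_d = e^(−0.03)·[0.3281·50.9000 + 0.6719·0.0000] = 16.2067
Node 0 (S = 110): V_0 = e^(−0.03)·[0.3281·76.3644 + 0.6719·16.2067] = 34.8820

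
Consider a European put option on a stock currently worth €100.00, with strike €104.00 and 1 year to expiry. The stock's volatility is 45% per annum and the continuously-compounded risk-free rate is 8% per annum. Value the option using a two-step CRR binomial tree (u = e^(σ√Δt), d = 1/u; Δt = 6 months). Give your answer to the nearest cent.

CRR parameters: u = e^(σ√Δt) = e^(0.45·√0.5) = 1.3746, d = 1/u = 0.7275
Per-period rate: rΔt = 0.08·0.5 = 0.04, so R = e^0.04 = 1.0408
Risk-neutral probability p = (e^0.04 − 0.7275)/(1.3746 − 0.7275) = 0.3134/0.6472 = 0.4842
Terminal stock prices: S_uu = 189, S_ud = 100, S_dd = 52.92
Terminal payoffs (K − S): max(-84.97, 0) = 0, max(4, 0) = 4, max(51.08, 0) = 51.08
Node u (S = 137.5): V_u = e^(−0.04)·[0.4842·0.0000 + 0.5158·4.0000] = 1.9824
Node d (S = 72.75): V_d = e^(−0.04)·[0.4842·4.0000 + 0.5158·51.0804] = 27.1762
Node 0 (S = 100): V_0 = e^(−0.04)·[0.4842·1.9824 + 0.5158·27.1762] = 14.3908

€14.39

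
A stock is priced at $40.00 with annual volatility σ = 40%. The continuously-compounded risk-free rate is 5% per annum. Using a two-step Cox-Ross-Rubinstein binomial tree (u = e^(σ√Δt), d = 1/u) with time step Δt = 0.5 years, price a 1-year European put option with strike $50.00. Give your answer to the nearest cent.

CRR parameters: u = e^(σ√Δt) = e^(0.4·√0.5) = 1.3269, d = 1/u = 0.7536
Per-period rate: rΔt = 0.05·0.5 = 0.025, so R = e^0.025 = 1.0253
Risk-neutral probability p = (e^0.025 − 0.7536)/(1.3269 − 0.7536) = 0.2717/0.5733 = 0.4739
Terminal stock prices: S_uu = 70.43, S_ud = 40, S_dd = 22.72
Terminal payoffs (K − S): max(-20.43, 0) = 0, max(10, 0) = 10, max(27.28, 0) = 27.28
Node u (S = 53.08): V_u = e^(−0.025)·[0.4739·0.0000 + 0.5261·10.0000] = 5.1309
Node d (S = 30.15): V_d = e^(−0.025)·[0.4739·10.0000 + 0.5261·27.2812] = 18.6200
Node 0 (S = 40): V_0 = e^(−0.025)·[0.4739·5.1309 + 0.5261·18.6200] = 11.9254

$11.93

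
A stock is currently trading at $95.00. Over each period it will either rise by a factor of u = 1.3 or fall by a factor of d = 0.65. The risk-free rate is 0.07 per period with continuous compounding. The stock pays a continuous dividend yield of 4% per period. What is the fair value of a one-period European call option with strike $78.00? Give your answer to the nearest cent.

Per-period risk-free factor R = e^0.07 = 1.0725; dividend-adjusted growth = e^(0.07−0.04) = 1.0305.
Risk-neutral probability p = (1.0305 − 0.65)/(1.3 − 0.65) = 0.3805/0.6500 = 0.5853
Terminal stock prices: S_u = 123.5, S_d = 61.75
Terminal payoffs (S − K): max(45.5, 0) = 45.5, max(-16.25, 0) = 0
Node 0 (S = 95): V_0 = e^(−0.07)·[0.5853·45.5000 + 0.4147·0.0000] = 24.8313

$24.83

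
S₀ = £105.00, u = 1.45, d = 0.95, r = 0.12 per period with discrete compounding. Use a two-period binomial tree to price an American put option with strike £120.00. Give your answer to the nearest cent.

Risk-neutral probability p = (1 + 0.12 − 0.95)/(1.45 − 0.95) = 0.1700/0.5000 = 0.3400
Terminal stock prices: S_uu = 220.8, S_ud = 144.6, S_dd = 94.76
Terminal payoffs (K − S): max(-100.8, 0) = 0, max(-24.64, 0) = 0, max(25.24, 0) = 25.24
Node u (S = 152.2): continuation = 1/1.12·[0.3400·0.0000 + 0.6600·0.0000] = 0.0000; exercise value = 0.0000 ≤ continuation, so V_u = 0.0000
Node d (S = 99.75): continuation = 1/1.12·[0.3400·0.0000 + 0.6600·25.2375] = 14.8721; exercise value = 20.2500 > continuation, so V_d = 20.2500 (exercise)
Node 0 (S = 105): continuation = 1/1.12·[0.3400·0.0000 + 0.6600·20.2500] = 11.9330; exercise value = 15.0000 > continuation, so V_0 = 15.0000 (exercise)

£15.00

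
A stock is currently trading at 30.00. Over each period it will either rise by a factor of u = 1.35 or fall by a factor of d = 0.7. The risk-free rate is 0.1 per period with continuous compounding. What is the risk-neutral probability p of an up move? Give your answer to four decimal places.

p = 0.6233

Risk-neutral probability p = (e^0.1 − 0.7)/(1.35 − 0.7) = 0.4052/0.6500 = 0.6233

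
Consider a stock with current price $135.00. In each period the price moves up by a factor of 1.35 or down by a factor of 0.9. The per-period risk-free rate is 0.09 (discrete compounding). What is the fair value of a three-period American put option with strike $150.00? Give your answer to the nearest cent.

Risk-neutral probability p = (1 + 0.09 − 0.9)/(1.35 − 0.9) = 0.1900/0.4500 = 0.4222
Terminal stock prices: S_uuu = 332.2, S_uud = 221.4, S_udd = 147.6, S_ddd = 98.42
Terminal payoffs (K − S): max(-182.2, 0) = 0, max(-71.43, 0) = 0, max(2.377, 0) = 2.377, max(51.58, 0) = 51.58
Node uu (S = 246): continuation = 1/1.09·[0.4222·0.0000 + 0.5778·0.0000] = 0.0000; exercise value = 0.0000 ≤ continuation, so V_uu = 0.0000
Node ud (S = 164): continuation = 1/1.09·[0.4222·0.0000 + 0.5778·2.3775] = 1.2602; exercise value = 0.0000 ≤ continuation, so V_ud = 1.2602
Node dd (S = 109.4): continuation = 1/1.09·[0.4222·2.3775 + 0.5778·51.5850] = 28.2647; exercise value = 40.6500 > continuation, so V_dd = 40.6500 (exercise)
Node u (S = 182.2): continuation = 1/1.09·[0.4222·0.0000 + 0.5778·1.2602] = 0.6680; exercise value = 0.0000 ≤ continuation, so V_u = 0.6680
Node d (S = 121.5): continuation = 1/1.09·[0.4222·1.2602 + 0.5778·40.6500] = 22.0356; exercise value = 28.5000 > continuation, so V_d = 28.5000 (exercise)
Node 0 (S = 135): continuation = 1/1.09·[0.4222·0.6680 + 0.5778·28.5000] = 15.3658; exercise value = 15.0000 ≤ continuation, so V_0 = 15.3658

$15.37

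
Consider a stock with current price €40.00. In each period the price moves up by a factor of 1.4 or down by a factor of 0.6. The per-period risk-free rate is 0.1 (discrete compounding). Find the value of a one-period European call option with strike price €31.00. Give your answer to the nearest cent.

€14.20

Risk-neutral probability p = (1 + 0.1 − 0.6)/(1.4 − 0.6) = 0.5000/0.8000 = 0.6250
Terminal stock prices: S_u = 56, S_d = 24
Terminal payoffs (S − K): max(25, 0) = 25, max(-7, 0) = 0
Node 0 (S = 40): V_0 = 1/1.1·[0.6250·25.0000 + 0.3750·0.0000] = 14.2045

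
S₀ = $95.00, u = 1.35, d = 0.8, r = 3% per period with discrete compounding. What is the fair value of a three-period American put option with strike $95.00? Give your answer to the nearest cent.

$14.26

Risk-neutral probability p = (1 + 0.03 − 0.8)/(1.35 − 0.8) = 0.2300/0.5500 = 0.4182
Terminal stock prices: S_uuu = 233.7, S_uud = 138.5, S_udd = 82.08, S_ddd = 48.64
Terminal payoffs (K − S): max(-138.7, 0) = 0, max(-43.51, 0) = 0, max(12.92, 0) = 12.92, max(46.36, 0) = 46.36
Node uu (S = 173.1): continuation = 1/1.03·[0.4182·0.0000 + 0.5818·0.0000] = 0.0000; exercise value = 0.0000 ≤ continuation, so V_uu = 0.0000
Node ud (S = 102.6): continuation = 1/1.03·[0.4182·0.0000 + 0.5818·12.9200] = 7.2981; exercise value = 0.0000 ≤ continuation, so V_ud = 7.2981
Node dd (S = 60.8): continuation = 1/1.03·[0.4182·12.9200 + 0.5818·46.3600] = 31.4330; exercise value = 34.2000 > continuation, so V_dd = 34.2000 (exercise)
Node u (S = 128.2): continuation = 1/1.03·[0.4182·0.0000 + 0.5818·7.2981] = 4.1225; exercise value = 0.0000 ≤ continuation, so V_u = 4.1225
Node d (S = 76): continuation = 1/1.03·[0.4182·7.2981 + 0.5818·34.2000] = 22.2817; exercise value = 19.0000 ≤ continuation, so V_d = 22.2817
Node 0 (S = 95): continuation = 1/1.03·[0.4182·4.1225 + 0.5818·22.2817] = 14.2600; exercise value = 0.0000 ≤ continuation, so V_0 = 14.2600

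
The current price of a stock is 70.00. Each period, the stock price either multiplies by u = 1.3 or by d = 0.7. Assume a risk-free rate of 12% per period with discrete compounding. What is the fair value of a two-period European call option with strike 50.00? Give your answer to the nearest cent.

31.27

Risk-neutral probability p = (1 + 0.12 − 0.7)/(1.3 − 0.7) = 0.4200/0.6000 = 0.7000
Terminal stock prices: S_uu = 118.3, S_ud = 63.7, S_dd = 34.3
Terminal payoffs (S − K): max(68.3, 0) = 68.3, max(13.7, 0) = 13.7, max(-15.7, 0) = 0
Node u (S = 91): V_u = 1/1.12·[0.7000·68.3000 + 0.3000·13.7000] = 46.3571
Node d (S = 49): V_d = 1/1.12·[0.7000·13.7000 + 0.3000·0.0000] = 8.5625
Node 0 (S = 70): V_0 = 1/1.12·[0.7000·46.3571 + 0.3000·8.5625] = 31.2667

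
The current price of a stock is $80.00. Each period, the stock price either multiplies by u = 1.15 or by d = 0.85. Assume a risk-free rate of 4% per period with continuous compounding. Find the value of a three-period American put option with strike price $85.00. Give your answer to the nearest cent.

Risk-neutral probability p = (e^0.04 − 0.85)/(1.15 − 0.85) = 0.1908/0.3000 = 0.6360
Terminal stock prices: S_uuu = 121.7, S_uud = 89.93, S_udd = 66.47, S_ddd = 49.13
Terminal payoffs (K − S): max(-36.67, 0) = 0, max(-4.93, 0) = 0, max(18.53, 0) = 18.53, max(35.87, 0) = 35.87
Node uu (S = 105.8): continuation = e^(−0.04)·[0.6360·0.0000 + 0.3640·0.0000] = 0.0000; exercise value = 0.0000 ≤ continuation, so V_uu = 0.0000
Node ud (S = 78.2): continuation = e^(−0.04)·[0.6360·0.0000 + 0.3640·18.5300] = 6.4798; exercise value = 6.8000 > continuation, so V_ud = 6.8000 (exercise)
Node dd (S = 57.8): continuation = e^(−0.04)·[0.6360·18.5300 + 0.3640·35.8700] = 23.8671; exercise value = 27.2000 > continuation, so V_dd = 27.2000 (exercise)
Node u (S = 92): continuation = e^(−0.04)·[0.6360·0.0000 + 0.3640·6.8000] = 2.3779; exercise value = 0.0000 ≤ continuation, so V_u = 2.3779
Node d (S = 68): continuation = e^(−0.04)·[0.6360·6.8000 + 0.3640·27.2000] = 13.6671; exercise value = 17.0000 > continuation, so V_d = 17.0000 (exercise)
Node 0 (S = 80): continuation = e^(−0.04)·[0.6360·2.3779 + 0.3640·17.0000] = 7.3979; exercise value = 5.0000 ≤ continuation, so V_0 = 7.3979

$7.40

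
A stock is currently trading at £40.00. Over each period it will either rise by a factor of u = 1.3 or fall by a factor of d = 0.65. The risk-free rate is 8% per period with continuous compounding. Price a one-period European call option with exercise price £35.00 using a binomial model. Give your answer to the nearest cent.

Risk-neutral probability p = (e^0.08 − 0.65)/(1.3 − 0.65) = 0.4333/0.6500 = 0.6666
Terminal stock prices: S_u = 52, S_d = 26
Terminal payoffs (S − K): max(17, 0) = 17, max(-9, 0) = 0
Node 0 (S = 40): V_0 = e^(−0.08)·[0.6666·17.0000 + 0.3334·0.0000] = 10.4609

£10.46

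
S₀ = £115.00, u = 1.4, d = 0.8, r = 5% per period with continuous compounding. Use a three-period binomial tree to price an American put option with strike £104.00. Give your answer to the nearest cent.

Risk-neutral probability p = (e^0.05 − 0.8)/(1.4 − 0.8) = 0.2513/0.6000 = 0.4188
Terminal stock prices: S_uuu = 315.6, S_uud = 180.3, S_udd = 103, S_ddd = 58.88
Terminal payoffs (K − S): max(-211.6, 0) = 0, max(-76.32, 0) = 0, max(0.96, 0) = 0.96, max(45.12, 0) = 45.12
Node uu (S = 225.4): continuation = e^(−0.05)·[0.4188·0.0000 + 0.5812·0.0000] = 0.0000; exercise value = 0.0000 ≤ continuation, so V_uu = 0.0000
Node ud (S = 128.8): continuation = e^(−0.05)·[0.4188·0.0000 + 0.5812·0.9600] = 0.5308; exercise value = 0.0000 ≤ continuation, so V_ud = 0.5308
Node dd (S = 73.6): continuation = e^(−0.05)·[0.4188·0.9600 + 0.5812·45.1200] = 25.3279; exercise value = 30.4000 > continuation, so V_dd = 30.4000 (exercise)
Node u (S = 161): continuation = e^(−0.05)·[0.4188·0.0000 + 0.5812·0.5308] = 0.2934; exercise value = 0.0000 ≤ continuation, so V_u = 0.2934
Node d (S = 92): continuation = e^(−0.05)·[0.4188·0.5308 + 0.5812·30.4000] = 17.0186; exercise value = 12.0000 ≤ continuation, so V_d = 17.0186
Node 0 (S = 115): continuation = e^(−0.05)·[0.4188·0.2934 + 0.5812·17.0186] = 9.5260; exercise value = 0.0000 ≤ continuation, so V_0 = 9.5260

£9.53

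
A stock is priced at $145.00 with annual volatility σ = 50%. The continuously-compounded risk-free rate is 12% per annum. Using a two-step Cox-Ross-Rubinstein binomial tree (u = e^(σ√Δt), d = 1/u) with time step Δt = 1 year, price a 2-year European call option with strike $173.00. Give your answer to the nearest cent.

CRR parameters: u = e^(σ√Δt) = e^(0.5·√1) = 1.6487, d = 1/u = 0.6065
Per-period rate: rΔt = 0.12·1 = 0.12, so R = e^0.12 = 1.1275
Risk-neutral probability p = (e^0.12 − 0.6065)/(1.6487 − 0.6065) = 0.5210/1.0422 = 0.4999
Terminal stock prices: S_uu = 394.2, S_ud = 145, S_dd = 53.34
Terminal payoffs (S − K): max(221.2, 0) = 221.2, max(-28, 0) = 0, max(-119.7, 0) = 0
Node u (S = 239.1): V_u = e^(−0.12)·[0.4999·221.1509 + 0.5001·0.0000] = 98.0473
Node d (S = 87.95): V_d = e^(−0.12)·[0.4999·0.0000 + 0.5001·0.0000] = 0.0000
Node 0 (S = 145): V_0 = e^(−0.12)·[0.4999·98.0473 + 0.5001·0.0000] = 43.4693

$43.47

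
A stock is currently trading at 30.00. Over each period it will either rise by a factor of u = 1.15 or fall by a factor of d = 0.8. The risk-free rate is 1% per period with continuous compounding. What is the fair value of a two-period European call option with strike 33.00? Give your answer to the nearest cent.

Risk-neutral probability p = (e^0.01 − 0.8)/(1.15 − 0.8) = 0.2101/0.3500 = 0.6001
Terminal stock prices: S_uu = 39.67, S_ud = 27.6, S_dd = 19.2
Terminal payoffs (S − K): max(6.675, 0) = 6.675, max(-5.4, 0) = 0, max(-13.8, 0) = 0
Node u (S = 34.5): V_u = e^(−0.01)·[0.6001·6.6750 + 0.3999·0.0000] = 3.9661
Node d (S = 24): V_d = e^(−0.01)·[0.6001·0.0000 + 0.3999·0.0000] = 0.0000
Node 0 (S = 30): V_0 = e^(−0.01)·[0.6001·3.9661 + 0.3999·0.0000] = 2.3565

2.36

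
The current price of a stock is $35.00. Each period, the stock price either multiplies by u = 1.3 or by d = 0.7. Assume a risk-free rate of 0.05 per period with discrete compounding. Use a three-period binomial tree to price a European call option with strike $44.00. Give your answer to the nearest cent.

$5.64

Risk-neutral probability p = (1 + 0.05 − 0.7)/(1.3 − 0.7) = 0.3500/0.6000 = 0.5833
Terminal stock prices: S_uuu = 76.89, S_uud = 41.41, S_udd = 22.29, S_ddd = 12
Terminal payoffs (S − K): max(32.89, 0) = 32.89, max(-2.595, 0) = 0, max(-21.71, 0) = 0, max(-32, 0) = 0
Node uu (S = 59.15): V_uu = 1/1.05·[0.5833·32.8950 + 0.4167·0.0000] = 18.2750
Node ud (S = 31.85): V_ud = 1/1.05·[0.5833·0.0000 + 0.4167·0.0000] = 0.0000
Node dd (S = 17.15): V_dd = 1/1.05·[0.5833·0.0000 + 0.4167·0.0000] = 0.0000
Node u (S = 45.5): V_u = 1/1.05·[0.5833·18.2750 + 0.4167·0.0000] = 10.1528
Node d (S = 24.5): V_d = 1/1.05·[0.5833·0.0000 + 0.4167·0.0000] = 0.0000
Node 0 (S = 35): V_0 = 1/1.05·[0.5833·10.1528 + 0.4167·0.0000] = 5.6404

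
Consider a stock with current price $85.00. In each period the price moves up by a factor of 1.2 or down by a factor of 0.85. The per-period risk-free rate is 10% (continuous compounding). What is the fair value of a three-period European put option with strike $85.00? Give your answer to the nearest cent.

$1.83

Risk-neutral probability p = (e^0.1 − 0.85)/(1.2 − 0.85) = 0.2552/0.3500 = 0.7291
Terminal stock prices: S_uuu = 146.9, S_uud = 104, S_udd = 73.69, S_ddd = 52.2
Terminal payoffs (K − S): max(-61.88, 0) = 0, max(-19.04, 0) = 0, max(11.31, 0) = 11.31, max(32.8, 0) = 32.8
Node uu (S = 122.4): V_uu = e^(−0.1)·[0.7291·0.0000 + 0.2709·0.0000] = 0.0000
Node ud (S = 86.7): V_ud = e^(−0.1)·[0.7291·0.0000 + 0.2709·11.3050] = 2.7715
Node dd (S = 61.41): V_dd = e^(−0.1)·[0.7291·11.3050 + 0.2709·32.7994] = 15.4987
Node u (S = 102): V_u = e^(−0.1)·[0.7291·0.0000 + 0.2709·2.7715] = 0.6795
Node d (S = 72.25): V_d = e^(−0.1)·[0.7291·2.7715 + 0.2709·15.4987] = 5.6279
Node 0 (S = 85): V_0 = e^(−0.1)·[0.7291·0.6795 + 0.2709·5.6279] = 1.8279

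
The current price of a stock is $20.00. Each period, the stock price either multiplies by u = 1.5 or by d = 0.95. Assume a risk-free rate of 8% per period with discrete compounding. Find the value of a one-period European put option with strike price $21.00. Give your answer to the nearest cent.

Risk-neutral probability p = (1 + 0.08 − 0.95)/(1.5 − 0.95) = 0.1300/0.5500 = 0.2364
Terminal stock prices: S_u = 30, S_d = 19
Terminal payoffs (K − S): max(-9, 0) = 0, max(2, 0) = 2
Node 0 (S = 20): V_0 = 1/1.08·[0.2364·0.0000 + 0.7636·2.0000] = 1.4141

$1.41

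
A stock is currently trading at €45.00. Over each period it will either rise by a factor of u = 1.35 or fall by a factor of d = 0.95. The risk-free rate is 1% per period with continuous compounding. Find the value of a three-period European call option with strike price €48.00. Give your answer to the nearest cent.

€4.03

Risk-neutral probability p = (e^0.01 − 0.95)/(1.35 − 0.95) = 0.0601/0.4000 = 0.1501
Terminal stock prices: S_uuu = 110.7, S_uud = 77.91, S_udd = 54.83, S_ddd = 38.58
Terminal payoffs (S − K): max(62.72, 0) = 62.72, max(29.91, 0) = 29.91, max(6.827, 0) = 6.827, max(-9.418, 0) = 0
Node uu (S = 82.01): V_uu = e^(−0.01)·[0.1501·62.7169 + 0.8499·29.9119] = 34.4901
Node ud (S = 57.71): V_ud = e^(−0.01)·[0.1501·29.9119 + 0.8499·6.8269] = 10.1901
Node dd (S = 40.61): V_dd = e^(−0.01)·[0.1501·6.8269 + 0.8499·0.0000] = 1.0147
Node u (S = 60.75): V_u = e^(−0.01)·[0.1501·34.4901 + 0.8499·10.1901] = 13.7005
Node d (S = 42.75): V_d = e^(−0.01)·[0.1501·10.1901 + 0.8499·1.0147] = 2.3684
Node 0 (S = 45): V_0 = e^(−0.01)·[0.1501·13.7005 + 0.8499·2.3684] = 4.0291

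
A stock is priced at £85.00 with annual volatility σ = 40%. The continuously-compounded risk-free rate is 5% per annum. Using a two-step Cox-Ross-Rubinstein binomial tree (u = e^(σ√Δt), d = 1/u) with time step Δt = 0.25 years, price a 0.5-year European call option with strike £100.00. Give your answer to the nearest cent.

£6.06

CRR parameters: u = e^(σ√Δt) = e^(0.4·√0.25) = 1.2214, d = 1/u = 0.8187
Per-period rate: rΔt = 0.05·0.25 = 0.0125, so R = e^0.0125 = 1.0126
Risk-neutral probability p = (e^0.0125 − 0.8187)/(1.2214 − 0.8187) = 0.1938/0.4027 = 0.4814
Terminal stock prices: S_uu = 126.8, S_ud = 85, S_dd = 56.98
Terminal payoffs (S − K): max(26.81, 0) = 26.81, max(-15, 0) = 0, max(-43.02, 0) = 0
Node u (S = 103.8): V_u = e^(−0.0125)·[0.4814·26.8051 + 0.5186·0.0000] = 12.7438
Node d (S = 69.59): V_d = e^(−0.0125)·[0.4814·0.0000 + 0.5186·0.0000] = 0.0000
Node 0 (S = 85): V_0 = e^(−0.0125)·[0.4814·12.7438 + 0.5186·0.0000] = 6.0587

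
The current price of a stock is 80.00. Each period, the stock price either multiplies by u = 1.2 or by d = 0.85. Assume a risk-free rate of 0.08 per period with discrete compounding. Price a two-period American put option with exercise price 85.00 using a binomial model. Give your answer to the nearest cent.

Risk-neutral probability p = (1 + 0.08 − 0.85)/(1.2 − 0.85) = 0.2300/0.3500 = 0.6571
Terminal stock prices: S_uu = 115.2, S_ud = 81.6, S_dd = 57.8
Terminal payoffs (K − S): max(-30.2, 0) = 0, max(3.4, 0) = 3.4, max(27.2, 0) = 27.2
Node u (S = 96): continuation = 1/1.08·[0.6571·0.0000 + 0.3429·3.4000] = 1.0794; exercise value = 0.0000 ≤ continuation, so V_u = 1.0794
Node d (S = 68): continuation = 1/1.08·[0.6571·3.4000 + 0.3429·27.2000] = 10.7037; exercise value = 17.0000 > continuation, so V_d = 17.0000 (exercise)
Node 0 (S = 80): continuation = 1/1.08·[0.6571·1.0794 + 0.3429·17.0000] = 6.0536; exercise value = 5.0000 ≤ continuation, so V_0 = 6.0536

6.05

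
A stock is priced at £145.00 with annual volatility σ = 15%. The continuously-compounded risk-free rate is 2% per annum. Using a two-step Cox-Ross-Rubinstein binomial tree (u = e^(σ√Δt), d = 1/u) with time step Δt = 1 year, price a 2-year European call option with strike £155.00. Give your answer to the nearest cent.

CRR parameters: u = e^(σ√Δt) = e^(0.15·√1) = 1.1618, d = 1/u = 0.8607
Per-period rate: rΔt = 0.02·1 = 0.02, so R = e^0.02 = 1.0202
Risk-neutral probability p = (e^0.02 − 0.8607)/(1.1618 − 0.8607) = 0.1595/0.3011 = 0.5297
Terminal stock prices: S_uu = 195.7, S_ud = 145, S_dd = 107.4
Terminal payoffs (S − K): max(40.73, 0) = 40.73, max(-10, 0) = 0, max(-47.58, 0) = 0
Node u (S = 168.5): V_u = e^(−0.02)·[0.5297·40.7295 + 0.4703·0.0000] = 21.1455
Node d (S = 124.8): V_d = e^(−0.02)·[0.5297·0.0000 + 0.4703·0.0000] = 0.0000
Node 0 (S = 145): V_0 = e^(−0.02)·[0.5297·21.1455 + 0.4703·0.0000] = 10.9781

£10.98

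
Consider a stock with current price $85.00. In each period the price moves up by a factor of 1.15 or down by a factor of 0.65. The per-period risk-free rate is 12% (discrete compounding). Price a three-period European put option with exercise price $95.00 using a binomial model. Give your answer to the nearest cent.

Risk-neutral probability p = (1 + 0.12 − 0.65)/(1.15 − 0.65) = 0.4700/0.5000 = 0.9400
Terminal stock prices: S_uuu = 129.3, S_uud = 73.07, S_udd = 41.3, S_ddd = 23.34
Terminal payoffs (K − S): max(-34.27, 0) = 0, max(21.93, 0) = 21.93, max(53.7, 0) = 53.7, max(71.66, 0) = 71.66
Node uu (S = 112.4): V_uu = 1/1.12·[0.9400·0.0000 + 0.0600·21.9319] = 1.1749
Node ud (S = 63.54): V_ud = 1/1.12·[0.9400·21.9319 + 0.0600·53.7006] = 21.2839
Node dd (S = 35.91): V_dd = 1/1.12·[0.9400·53.7006 + 0.0600·71.6569] = 48.9089
Node u (S = 97.75): V_u = 1/1.12·[0.9400·1.1749 + 0.0600·21.2839] = 2.1263
Node d (S = 55.25): V_d = 1/1.12·[0.9400·21.2839 + 0.0600·48.9089] = 20.4834
Node 0 (S = 85): V_0 = 1/1.12·[0.9400·2.1263 + 0.0600·20.4834] = 2.8819

$2.88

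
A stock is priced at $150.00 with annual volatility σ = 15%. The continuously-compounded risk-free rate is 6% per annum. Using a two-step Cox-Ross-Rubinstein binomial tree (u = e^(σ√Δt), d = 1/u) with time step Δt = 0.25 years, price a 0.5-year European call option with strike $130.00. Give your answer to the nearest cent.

CRR parameters: u = e^(σ√Δt) = e^(0.15·√0.25) = 1.0779, d = 1/u = 0.9277
Per-period rate: rΔt = 0.06·0.25 = 0.015, so R = e^0.015 = 1.0151
Risk-neutral probability p = (e^0.015 − 0.9277)/(1.0779 − 0.9277) = 0.0874/0.1501 = 0.5819
Terminal stock prices: S_uu = 174.3, S_ud = 150, S_dd = 129.1
Terminal payoffs (S − K): max(44.28, 0) = 44.28, max(20, 0) = 20, max(-0.8938, 0) = 0
Node u (S = 161.7): V_u = e^(−0.015)·[0.5819·44.2751 + 0.4181·20.0000] = 33.6181
Node d (S = 139.2): V_d = e^(−0.015)·[0.5819·20.0000 + 0.4181·0.0000] = 11.4651
Node 0 (S = 150): V_0 = e^(−0.015)·[0.5819·33.6181 + 0.4181·11.4651] = 23.9937

$23.99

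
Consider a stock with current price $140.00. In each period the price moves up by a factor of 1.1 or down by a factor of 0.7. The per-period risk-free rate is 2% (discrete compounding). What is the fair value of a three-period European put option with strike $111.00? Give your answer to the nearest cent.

Risk-neutral probability p = (1 + 0.02 − 0.7)/(1.1 − 0.7) = 0.3200/0.4000 = 0.8000
Terminal stock prices: S_uuu = 186.3, S_uud = 118.6, S_udd = 75.46, S_ddd = 48.02
Terminal payoffs (K − S): max(-75.34, 0) = 0, max(-7.58, 0) = 0, max(35.54, 0) = 35.54, max(62.98, 0) = 62.98
Node uu (S = 169.4): V_uu = 1/1.02·[0.8000·0.0000 + 0.2000·0.0000] = 0.0000
Node ud (S = 107.8): V_ud = 1/1.02·[0.8000·0.0000 + 0.2000·35.5400] = 6.9686
Node dd (S = 68.6): V_dd = 1/1.02·[0.8000·35.5400 + 0.2000·62.9800] = 40.2235
Node u (S = 154): V_u = 1/1.02·[0.8000·0.0000 + 0.2000·6.9686] = 1.3664
Node d (S = 98): V_d = 1/1.02·[0.8000·6.9686 + 0.2000·40.2235] = 13.3526
Node 0 (S = 140): V_0 = 1/1.02·[0.8000·1.3664 + 0.2000·13.3526] = 3.6898

$3.69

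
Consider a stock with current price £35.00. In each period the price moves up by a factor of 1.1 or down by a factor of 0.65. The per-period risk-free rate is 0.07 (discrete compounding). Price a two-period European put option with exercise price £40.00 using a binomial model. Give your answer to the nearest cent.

Risk-neutral probability p = (1 + 0.07 − 0.65)/(1.1 − 0.65) = 0.4200/0.4500 = 0.9333
Terminal stock prices: S_uu = 42.35, S_ud = 25.03, S_dd = 14.79
Terminal payoffs (K − S): max(-2.35, 0) = 0, max(14.97, 0) = 14.97, max(25.21, 0) = 25.21
Node u (S = 38.5): V_u = 1/1.07·[0.9333·0.0000 + 0.0667·14.9750] = 0.9330
Node d (S = 22.75): V_d = 1/1.07·[0.9333·14.9750 + 0.0667·25.2125] = 14.6332
Node 0 (S = 35): V_0 = 1/1.07·[0.9333·0.9330 + 0.0667·14.6332] = 1.7256

£1.73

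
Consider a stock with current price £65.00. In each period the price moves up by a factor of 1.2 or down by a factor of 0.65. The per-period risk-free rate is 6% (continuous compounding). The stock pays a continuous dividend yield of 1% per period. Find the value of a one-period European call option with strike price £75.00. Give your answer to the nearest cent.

Per-period risk-free factor R = e^0.06 = 1.0618; dividend-adjusted growth = e^(0.06−0.01) = 1.0513.
Risk-neutral probability p = (1.0513 − 0.65)/(1.2 − 0.65) = 0.4013/0.5500 = 0.7296
Terminal stock prices: S_u = 78, S_d = 42.25
Terminal payoffs (S − K): max(3, 0) = 3, max(-32.75, 0) = 0
Node 0 (S = 65): V_0 = e^(−0.06)·[0.7296·3.0000 + 0.2704·0.0000] = 2.0613

£2.06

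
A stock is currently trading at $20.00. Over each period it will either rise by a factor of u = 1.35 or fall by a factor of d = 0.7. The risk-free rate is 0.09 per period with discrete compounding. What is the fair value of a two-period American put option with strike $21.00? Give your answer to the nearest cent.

Risk-neutral probability p = (1 + 0.09 − 0.7)/(1.35 − 0.7) = 0.3900/0.6500 = 0.6000
Terminal stock prices: S_uu = 36.45, S_ud = 18.9, S_dd = 9.8
Terminal payoffs (K − S): max(-15.45, 0) = 0, max(2.1, 0) = 2.1, max(11.2, 0) = 11.2
Node u (S = 27): continuation = 1/1.09·[0.6000·0.0000 + 0.4000·2.1000] = 0.7706; exercise value = 0.0000 ≤ continuation, so V_u = 0.7706
Node d (S = 14): continuation = 1/1.09·[0.6000·2.1000 + 0.4000·11.2000] = 5.2661; exercise value = 7.0000 > continuation, so V_d = 7.0000 (exercise)
Node 0 (S = 20): continuation = 1/1.09·[0.6000·0.7706 + 0.4000·7.0000] = 2.9930; exercise value = 1.0000 ≤ continuation, so V_0 = 2.9930

$2.99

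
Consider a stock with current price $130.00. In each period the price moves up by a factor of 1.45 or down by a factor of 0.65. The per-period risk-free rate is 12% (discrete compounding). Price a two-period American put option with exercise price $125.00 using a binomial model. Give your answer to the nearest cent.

$15.39

Risk-neutral probability p = (1 + 0.12 − 0.65)/(1.45 − 0.65) = 0.4700/0.8000 = 0.5875
Terminal stock prices: S_uu = 273.3, S_ud = 122.5, S_dd = 54.93
Terminal payoffs (K − S): max(-148.3, 0) = 0, max(2.475, 0) = 2.475, max(70.07, 0) = 70.07
Node u (S = 188.5): continuation = 1/1.12·[0.5875·0.0000 + 0.4125·2.4750] = 0.9116; exercise value = 0.0000 ≤ continuation, so V_u = 0.9116
Node d (S = 84.5): continuation = 1/1.12·[0.5875·2.4750 + 0.4125·70.0750] = 27.1071; exercise value = 40.5000 > continuation, so V_d = 40.5000 (exercise)
Node 0 (S = 130): continuation = 1/1.12·[0.5875·0.9116 + 0.4125·40.5000] = 15.3945; exercise value = 0.0000 ≤ continuation, so V_0 = 15.3945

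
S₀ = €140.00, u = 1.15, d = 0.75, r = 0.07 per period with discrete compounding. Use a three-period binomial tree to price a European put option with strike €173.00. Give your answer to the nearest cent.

Risk-neutral probability p = (1 + 0.07 − 0.75)/(1.15 − 0.75) = 0.3200/0.4000 = 0.8000
Terminal stock prices: S_uuu = 212.9, S_uud = 138.9, S_udd = 90.56, S_ddd = 59.06
Terminal payoffs (K − S): max(-39.92, 0) = 0, max(34.14, 0) = 34.14, max(82.44, 0) = 82.44, max(113.9, 0) = 113.9
Node uu (S = 185.1): V_uu = 1/1.07·[0.8000·0.0000 + 0.2000·34.1375] = 6.3808
Node ud (S = 120.8): V_ud = 1/1.07·[0.8000·34.1375 + 0.2000·82.4375] = 40.9322
Node dd (S = 78.75): V_dd = 1/1.07·[0.8000·82.4375 + 0.2000·113.9375] = 82.9322
Node u (S = 161): V_u = 1/1.07·[0.8000·6.3808 + 0.2000·40.9322] = 12.4216
Node d (S = 105): V_d = 1/1.07·[0.8000·40.9322 + 0.2000·82.9322] = 46.1049
Node 0 (S = 140): V_0 = 1/1.07·[0.8000·12.4216 + 0.2000·46.1049] = 17.9049

€17.90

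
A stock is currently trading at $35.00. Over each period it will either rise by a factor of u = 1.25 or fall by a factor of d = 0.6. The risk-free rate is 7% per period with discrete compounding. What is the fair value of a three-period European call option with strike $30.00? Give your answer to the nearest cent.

$12.84

Risk-neutral probability p = (1 + 0.07 − 0.6)/(1.25 − 0.6) = 0.4700/0.6500 = 0.7231
Terminal stock prices: S_uuu = 68.36, S_uud = 32.81, S_udd = 15.75, S_ddd = 7.56
Terminal payoffs (S − K): max(38.36, 0) = 38.36, max(2.812, 0) = 2.812, max(-14.25, 0) = 0, max(-22.44, 0) = 0
Node uu (S = 54.69): V_uu = 1/1.07·[0.7231·38.3594 + 0.2769·2.8125] = 26.6501
Node ud (S = 26.25): V_ud = 1/1.07·[0.7231·2.8125 + 0.2769·0.0000] = 1.9006
Node dd (S = 12.6): V_dd = 1/1.07·[0.7231·0.0000 + 0.2769·0.0000] = 0.0000
Node u (S = 43.75): V_u = 1/1.07·[0.7231·26.6501 + 0.2769·1.9006] = 18.5013
Node d (S = 21): V_d = 1/1.07·[0.7231·1.9006 + 0.2769·0.0000] = 1.2844
Node 0 (S = 35): V_0 = 1/1.07·[0.7231·18.5013 + 0.2769·1.2844] = 12.8351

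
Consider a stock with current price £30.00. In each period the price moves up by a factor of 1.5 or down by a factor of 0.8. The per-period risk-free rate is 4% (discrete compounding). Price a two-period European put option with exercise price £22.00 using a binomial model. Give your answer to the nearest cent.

£1.12

Risk-neutral probability p = (1 + 0.04 − 0.8)/(1.5 − 0.8) = 0.2400/0.7000 = 0.3429
Terminal stock prices: S_uu = 67.5, S_ud = 36, S_dd = 19.2
Terminal payoffs (K − S): max(-45.5, 0) = 0, max(-14, 0) = 0, max(2.8, 0) = 2.8
Node u (S = 45): V_u = 1/1.04·[0.3429·0.0000 + 0.6571·0.0000] = 0.0000
Node d (S = 24): V_d = 1/1.04·[0.3429·0.0000 + 0.6571·2.8000] = 1.7692
Node 0 (S = 30): V_0 = 1/1.04·[0.3429·0.0000 + 0.6571·1.7692] = 1.1179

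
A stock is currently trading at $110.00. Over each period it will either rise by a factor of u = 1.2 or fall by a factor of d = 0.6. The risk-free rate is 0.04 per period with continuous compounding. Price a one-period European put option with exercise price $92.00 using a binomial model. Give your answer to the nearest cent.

$6.63

Risk-neutral probability p = (e^0.04 − 0.6)/(1.2 − 0.6) = 0.4408/0.6000 = 0.7347
Terminal stock prices: S_u = 132, S_d = 66
Terminal payoffs (K − S): max(-40, 0) = 0, max(26, 0) = 26
Node 0 (S = 110): V_0 = e^(−0.04)·[0.7347·0.0000 + 0.2653·26.0000] = 6.6277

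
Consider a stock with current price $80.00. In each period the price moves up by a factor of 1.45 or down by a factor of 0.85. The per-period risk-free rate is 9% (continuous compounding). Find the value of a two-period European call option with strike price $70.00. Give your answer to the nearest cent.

Risk-neutral probability p = (e^0.09 − 0.85)/(1.45 − 0.85) = 0.2442/0.6000 = 0.4070
Terminal stock prices: S_uu = 168.2, S_ud = 98.6, S_dd = 57.8
Terminal payoffs (S − K): max(98.2, 0) = 98.2, max(28.6, 0) = 28.6, max(-12.2, 0) = 0
Node u (S = 116): V_u = e^(−0.09)·[0.4070·98.2000 + 0.5930·28.6000] = 52.0248
Node d (S = 68): V_d = e^(−0.09)·[0.4070·28.6000 + 0.5930·0.0000] = 10.6372
Node 0 (S = 80): V_0 = e^(−0.09)·[0.4070·52.0248 + 0.5930·10.6372] = 25.1150

$25.12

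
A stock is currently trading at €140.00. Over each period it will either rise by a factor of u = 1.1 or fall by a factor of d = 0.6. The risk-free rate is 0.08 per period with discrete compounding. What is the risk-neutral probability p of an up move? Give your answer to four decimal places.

Risk-neutral probability p = (1 + 0.08 − 0.6)/(1.1 − 0.6) = 0.4800/0.5000 = 0.9600

p = 0.9600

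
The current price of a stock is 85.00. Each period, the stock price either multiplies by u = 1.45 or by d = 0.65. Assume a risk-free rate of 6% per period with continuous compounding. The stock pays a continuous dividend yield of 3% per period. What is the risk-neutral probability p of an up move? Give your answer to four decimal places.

Per-period risk-free factor R = e^0.06 = 1.0618; dividend-adjusted growth = e^(0.06−0.03) = 1.0305.
Risk-neutral probability p = (1.0305 − 0.65)/(1.45 − 0.65) = 0.3805/0.8000 = 0.4756

p = 0.4756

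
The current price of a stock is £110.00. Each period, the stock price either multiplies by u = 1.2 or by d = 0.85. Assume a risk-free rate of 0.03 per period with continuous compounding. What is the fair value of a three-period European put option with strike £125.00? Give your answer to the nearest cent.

Risk-neutral probability p = (e^0.03 − 0.85)/(1.2 − 0.85) = 0.1805/0.3500 = 0.5156
Terminal stock prices: S_uuu = 190.1, S_uud = 134.6, S_udd = 95.37, S_ddd = 67.55
Terminal payoffs (K − S): max(-65.08, 0) = 0, max(-9.64, 0) = 0, max(29.63, 0) = 29.63, max(57.45, 0) = 57.45
Node uu (S = 158.4): V_uu = e^(−0.03)·[0.5156·0.0000 + 0.4844·0.0000] = 0.0000
Node ud (S = 112.2): V_ud = e^(−0.03)·[0.5156·0.0000 + 0.4844·29.6300] = 13.9290
Node dd (S = 79.47): V_dd = e^(−0.03)·[0.5156·29.6300 + 0.4844·57.4463] = 41.8307
Node u (S = 132): V_u = e^(−0.03)·[0.5156·0.0000 + 0.4844·13.9290] = 6.5480
Node d (S = 93.5): V_d = e^(−0.03)·[0.5156·13.9290 + 0.4844·41.8307] = 26.6339
Node 0 (S = 110): V_0 = e^(−0.03)·[0.5156·6.5480 + 0.4844·26.6339] = 15.7969

£15.80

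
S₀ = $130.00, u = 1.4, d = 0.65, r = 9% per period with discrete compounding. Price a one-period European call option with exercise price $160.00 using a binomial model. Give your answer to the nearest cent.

$11.84

Risk-neutral probability p = (1 + 0.09 − 0.65)/(1.4 − 0.65) = 0.4400/0.7500 = 0.5867
Terminal stock prices: S_u = 182, S_d = 84.5
Terminal payoffs (S − K): max(22, 0) = 22, max(-75.5, 0) = 0
Node 0 (S = 130): V_0 = 1/1.09·[0.5867·22.0000 + 0.4133·0.0000] = 11.8410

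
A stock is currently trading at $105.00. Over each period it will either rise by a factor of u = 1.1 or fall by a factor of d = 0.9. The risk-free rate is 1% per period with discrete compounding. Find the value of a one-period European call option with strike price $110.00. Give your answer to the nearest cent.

$3.00

Risk-neutral probability p = (1 + 0.01 − 0.9)/(1.1 − 0.9) = 0.1100/0.2000 = 0.5500
Terminal stock prices: S_u = 115.5, S_d = 94.5
Terminal payoffs (S − K): max(5.5, 0) = 5.5, max(-15.5, 0) = 0
Node 0 (S = 105): V_0 = 1/1.01·[0.5500·5.5000 + 0.4500·0.0000] = 2.9950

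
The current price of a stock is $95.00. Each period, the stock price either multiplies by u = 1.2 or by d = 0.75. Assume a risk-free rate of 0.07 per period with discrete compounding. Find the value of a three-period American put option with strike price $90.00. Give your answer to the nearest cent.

$6.32

Risk-neutral probability p = (1 + 0.07 − 0.75)/(1.2 − 0.75) = 0.3200/0.4500 = 0.7111
Terminal stock prices: S_uuu = 164.2, S_uud = 102.6, S_udd = 64.12, S_ddd = 40.08
Terminal payoffs (K − S): max(-74.16, 0) = 0, max(-12.6, 0) = 0, max(25.88, 0) = 25.88, max(49.92, 0) = 49.92
Node uu (S = 136.8): continuation = 1/1.07·[0.7111·0.0000 + 0.2889·0.0000] = 0.0000; exercise value = 0.0000 ≤ continuation, so V_uu = 0.0000
Node ud (S = 85.5): continuation = 1/1.07·[0.7111·0.0000 + 0.2889·25.8750] = 6.9860; exercise value = 4.5000 ≤ continuation, so V_ud = 6.9860
Node dd (S = 53.44): continuation = 1/1.07·[0.7111·25.8750 + 0.2889·49.9219] = 30.6746; exercise value = 36.5625 > continuation, so V_dd = 36.5625 (exercise)
Node u (S = 114): continuation = 1/1.07·[0.7111·0.0000 + 0.2889·6.9860] = 1.8861; exercise value = 0.0000 ≤ continuation, so V_u = 1.8861
Node d (S = 71.25): continuation = 1/1.07·[0.7111·6.9860 + 0.2889·36.5625] = 14.5143; exercise value = 18.7500 > continuation, so V_d = 18.7500 (exercise)
Node 0 (S = 95): continuation = 1/1.07·[0.7111·1.8861 + 0.2889·18.7500] = 6.3158; exercise value = 0.0000 ≤ continuation, so V_0 = 6.3158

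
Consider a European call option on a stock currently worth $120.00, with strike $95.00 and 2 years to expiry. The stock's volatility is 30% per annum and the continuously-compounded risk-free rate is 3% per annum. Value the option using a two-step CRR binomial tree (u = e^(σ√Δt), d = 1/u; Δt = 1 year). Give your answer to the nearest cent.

$38.08

CRR parameters: u = e^(σ√Δt) = e^(0.3·√1) = 1.3499, d = 1/u = 0.7408
Per-period rate: rΔt = 0.03·1 = 0.03, so R = e^0.03 = 1.0305
Risk-neutral probability p = (e^0.03 − 0.7408)/(1.3499 − 0.7408) = 0.2896/0.6090 = 0.4756
Terminal stock prices: S_uu = 218.7, S_ud = 120, S_dd = 65.86
Terminal payoffs (S − K): max(123.7, 0) = 123.7, max(25, 0) = 25, max(-29.14, 0) = 0
Node u (S = 162): V_u = e^(−0.03)·[0.4756·123.6543 + 0.5244·25.0000] = 69.7907
Node d (S = 88.9): V_d = e^(−0.03)·[0.4756·25.0000 + 0.5244·0.0000] = 11.5377
Node 0 (S = 120): V_0 = e^(−0.03)·[0.4756·69.7907 + 0.5244·11.5377] = 38.0809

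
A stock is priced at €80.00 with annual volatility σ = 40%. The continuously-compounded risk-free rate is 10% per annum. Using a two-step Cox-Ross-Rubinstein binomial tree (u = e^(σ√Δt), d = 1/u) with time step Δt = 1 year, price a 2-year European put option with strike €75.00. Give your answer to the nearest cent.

€7.08

CRR parameters: u = e^(σ√Δt) = e^(0.4·√1) = 1.4918, d = 1/u = 0.6703
Per-period rate: rΔt = 0.1·1 = 0.1, so R = e^0.1 = 1.1052
Risk-neutral probability p = (e^0.1 − 0.6703)/(1.4918 − 0.6703) = 0.4349/0.8215 = 0.5293
Terminal stock prices: S_uu = 178, S_ud = 80, S_dd = 35.95
Terminal payoffs (K − S): max(-103, 0) = 0, max(-5, 0) = 0, max(39.05, 0) = 39.05
Node u (S = 119.3): V_u = e^(−0.1)·[0.5293·0.0000 + 0.4707·0.0000] = 0.0000
Node d (S = 53.63): V_d = e^(−0.1)·[0.5293·0.0000 + 0.4707·39.0537] = 16.6320
Node 0 (S = 80): V_0 = e^(−0.1)·[0.5293·0.0000 + 0.4707·16.6320] = 7.0832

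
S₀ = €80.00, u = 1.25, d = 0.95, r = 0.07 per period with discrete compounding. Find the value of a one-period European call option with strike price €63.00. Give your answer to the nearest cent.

Risk-neutral probability p = (1 + 0.07 − 0.95)/(1.25 − 0.95) = 0.1200/0.3000 = 0.4000
Terminal stock prices: S_u = 100, S_d = 76
Terminal payoffs (S − K): max(37, 0) = 37, max(13, 0) = 13
Node 0 (S = 80): V_0 = 1/1.07·[0.4000·37.0000 + 0.6000·13.0000] = 21.1215

€21.12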